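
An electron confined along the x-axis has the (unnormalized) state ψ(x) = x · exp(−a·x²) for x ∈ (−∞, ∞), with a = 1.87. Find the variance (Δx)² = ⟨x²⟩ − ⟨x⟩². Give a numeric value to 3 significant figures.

Compute ⟨x⟩ and ⟨x²⟩ separately, then (Δx)² = ⟨x²⟩ − ⟨x⟩².
Expand each integrand as polynomial × e^(−2ax²) and use ∫x^(2j)·e^(−2ax²) dx = (2j−1)!!/(4a)^j · √(π/(2a)), odd powers → 0; here √(π/(2a)) = 0.91651.
Normalization: ∫|ψ|² dx = 0.12253.
⟨x⟩ = 0.0000 and ⟨x²⟩ = 0.40107.
(Δx)² = 0.40107 − (0.0000)² = 0.40107.

0.401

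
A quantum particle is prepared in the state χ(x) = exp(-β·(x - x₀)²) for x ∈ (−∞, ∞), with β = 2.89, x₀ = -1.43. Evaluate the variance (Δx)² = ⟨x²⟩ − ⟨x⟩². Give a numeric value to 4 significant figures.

Compute ⟨x⟩ and ⟨x²⟩ separately, then (Δx)² = ⟨x²⟩ − ⟨x⟩².
Gaussian moments (u = x − x₀): ∫u^(2j)·e^(−2βu²) du = (2j−1)!!/(4β)^j · √(π/(2β)), odd powers integrate to 0; here √(π/(2β)) = 0.73724.
Normalization: ∫|χ|² dx = 0.73724.
⟨x⟩ = -1.4300 and ⟨x²⟩ = 2.1314.
(Δx)² = 2.1314 − (-1.4300)² = 0.086505.

0.08651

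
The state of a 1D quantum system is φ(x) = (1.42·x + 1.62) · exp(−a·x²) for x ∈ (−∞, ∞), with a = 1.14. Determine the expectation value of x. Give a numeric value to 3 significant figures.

⟨x⟩ = ∫ x·|φ|² dx / ∫|φ|² dx (integrals over the domain).
Expand each integrand as polynomial × e^(−2ax²) and use ∫x^(2j)·e^(−2ax²) dx = (2j−1)!!/(4a)^j · √(π/(2a)), odd powers → 0; here √(π/(2a)) = 1.1738.
State is unnormalized: ∫|φ|² dx = 3.5997, and ∫φ*·x·φ dx = 1.1843, so ⟨x⟩ = 1.1843 / 3.5997.
⟨x⟩ = 0.32901.

0.329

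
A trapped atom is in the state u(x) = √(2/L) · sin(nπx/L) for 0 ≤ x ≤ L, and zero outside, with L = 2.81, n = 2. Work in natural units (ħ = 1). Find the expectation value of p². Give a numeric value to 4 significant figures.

p² u = −ħ² d²u/dx²; ⟨p²⟩ = −ħ² ∫ u*·u'' dx.
d/dx sin(nπx/L) = (nπ/L)·cos(nπx/L) and d²/dx² sin(nπx/L) = −(nπ/L)²·sin(nπx/L); on 0 ≤ x ≤ L, ∫sin²(nπx/L) dx = L/2 and ∫sin(nπx/L)·cos(nπx/L) dx = 0.
⟨p²⟩ = 4.9997.

5.000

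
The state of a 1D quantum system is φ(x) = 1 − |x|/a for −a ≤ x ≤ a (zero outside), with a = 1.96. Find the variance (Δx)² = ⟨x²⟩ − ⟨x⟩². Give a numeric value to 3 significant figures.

0.384

Compute ⟨x⟩ and ⟨x²⟩ separately, then (Δx)² = ⟨x²⟩ − ⟨x⟩².
φ is even, so ∫ over [−a, a] = 2∫₀ᵃ with φ = 1 − x/a there: ∫₀ᵃ (1 − x/a)² dx = a/3, ∫₀ᵃ x²(1 − x/a)² dx = a³/30, ∫₀ᵃ x⁴(1 − x/a)² dx = a⁵/105.
Normalization: ∫|φ|² dx = 1.3067.
⟨x⟩ = 0.0000 and ⟨x²⟩ = 0.38416.
(Δx)² = 0.38416 − (0.0000)² = 0.38416.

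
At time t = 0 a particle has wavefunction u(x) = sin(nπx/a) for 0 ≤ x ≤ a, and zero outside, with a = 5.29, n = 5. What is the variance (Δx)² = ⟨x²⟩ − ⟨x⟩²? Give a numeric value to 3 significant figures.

Compute ⟨x⟩ and ⟨x²⟩ separately, then (Δx)² = ⟨x²⟩ − ⟨x⟩².
With sin²θ = (1 − cos2θ)/2 on 0 ≤ x ≤ a: ∫sin²(nπx/a) dx = a/2, ∫x·sin²(nπx/a) dx = a²/4, ∫x²·sin²(nπx/a) dx = a³·(1/6 − 1/(4n²π²)); higher powers xᵏ the same way, integrating xᵏ·cos(2nπx/a) by parts.
Normalization: ∫|u|² dx = 2.6450.
⟨x⟩ = 2.6450 and ⟨x²⟩ = 9.2713.
(Δx)² = 9.2713 − (2.6450)² = 2.2753.

2.28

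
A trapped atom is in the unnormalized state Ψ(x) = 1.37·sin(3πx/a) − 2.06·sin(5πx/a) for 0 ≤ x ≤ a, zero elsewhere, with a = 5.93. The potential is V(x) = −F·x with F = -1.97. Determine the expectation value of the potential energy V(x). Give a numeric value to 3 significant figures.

⟨V⟩ = ∫ V(x)·|Ψ|² dx / ∫|Ψ|² dx.
On 0 ≤ x ≤ a (j ≠ l): ∫sin²(jπx/a) dx = a/2, ∫sin(jπx/a)·sin(lπx/a) dx = 0; diagonal moments ∫x·sin²(jπx/a) dx = a²/4, ∫x²·sin²(jπx/a) dx = a³·(1/6 − 1/(4j²π²)); cross terms ∫x·sin(jπx/a)·sin(lπx/a) dx = 0 for j + l even and −4jla²/(π²(j² − l²)²) for j + l odd, ∫x²·sin(jπx/a)·sin(lπx/a) dx = (−1)^(j+l)·4jla³/(π²(j² − l²)²); higher powers the same way via product-to-sum and parts.
State is unnormalized: ∫|Ψ|² dx = 18.147, and ∫Ψ*·V(x)·Ψ dx = 106.00, so ⟨V⟩ = 106.00 / 18.147.
⟨V⟩ = 5.8411.

5.84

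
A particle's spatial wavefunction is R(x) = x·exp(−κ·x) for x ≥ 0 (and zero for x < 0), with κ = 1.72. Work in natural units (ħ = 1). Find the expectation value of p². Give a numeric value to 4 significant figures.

2.958

p² R = −ħ² d²R/dx²; ⟨p²⟩ = −ħ² ∫ R*·R'' dx / ∫|R|² dx.
Differentiate x·exp(−κ·x) with the product rule; every integrand then reduces to terms xʲ·e^(−2κx) on [0, ∞), with ∫₀^∞ xʲ·e^(−2κx) dx = j!/(2κ)^(j+1).
State is unnormalized: ∫|R|² dx = 0.049131, and ∫R*·(−ħ² R'') dx = 0.14535, so ⟨p²⟩ = 0.14535 / 0.049131.
⟨p²⟩ = 2.9584.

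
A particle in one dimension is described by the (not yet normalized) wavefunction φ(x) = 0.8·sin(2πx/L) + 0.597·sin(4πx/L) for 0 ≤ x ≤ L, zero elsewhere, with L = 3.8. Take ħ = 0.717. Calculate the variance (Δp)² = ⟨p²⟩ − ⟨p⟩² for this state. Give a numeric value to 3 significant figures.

2.91

Compute ⟨p⟩ and ⟨p²⟩ separately; (Δp)² = ⟨p²⟩ − ⟨p⟩².
d²/dx² sin(jπx/L) = −(jπ/L)²·sin(jπx/L); on 0 ≤ x ≤ L, ∫sin²(jπx/L) dx = L/2 and ∫sin(jπx/L)·sin(lπx/L) dx = 0 for j ≠ l, so only diagonal terms survive in ∫|φ|² and ∫φ·φ″; ∫φ·φ′ dx = [φ²/2] between the walls = 0.
Normalization: ∫|φ|² dx = 1.8932.
⟨p⟩ = 0.0000 and ⟨p²⟩ = 2.9137.
(Δp)² = 2.9137 − (0.0000)² = 2.9137.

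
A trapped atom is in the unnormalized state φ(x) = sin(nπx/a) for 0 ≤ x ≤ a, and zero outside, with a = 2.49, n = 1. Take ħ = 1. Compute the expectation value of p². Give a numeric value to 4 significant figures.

p² φ = −ħ² d²φ/dx²; ⟨p²⟩ = −ħ² ∫ φ*·φ'' dx / ∫|φ|² dx.
d/dx sin(nπx/a) = (nπ/a)·cos(nπx/a) and d²/dx² sin(nπx/a) = −(nπ/a)²·sin(nπx/a); on 0 ≤ x ≤ a, ∫sin²(nπx/a) dx = a/2 and ∫sin(nπx/a)·cos(nπx/a) dx = 0.
State is unnormalized: ∫|φ|² dx = 1.2450, and ∫φ*·(−ħ² φ'') dx = 1.9818, so ⟨p²⟩ = 1.9818 / 1.2450.
⟨p²⟩ = 1.5918.

1.592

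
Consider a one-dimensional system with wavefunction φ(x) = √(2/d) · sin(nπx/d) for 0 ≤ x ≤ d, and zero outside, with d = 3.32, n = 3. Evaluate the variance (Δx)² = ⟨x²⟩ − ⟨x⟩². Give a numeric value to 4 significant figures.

0.8565

Compute ⟨x⟩ and ⟨x²⟩ separately, then (Δx)² = ⟨x²⟩ − ⟨x⟩².
With sin²θ = (1 − cos2θ)/2 on 0 ≤ x ≤ d: ∫sin²(nπx/d) dx = d/2, ∫x·sin²(nπx/d) dx = d²/4, ∫x²·sin²(nπx/d) dx = d³·(1/6 − 1/(4n²π²)); higher powers xᵏ the same way, integrating xᵏ·cos(2nπx/d) by parts.
⟨x⟩ = 1.6600 and ⟨x²⟩ = 3.6121.
(Δx)² = 3.6121 − (1.6600)² = 0.85649.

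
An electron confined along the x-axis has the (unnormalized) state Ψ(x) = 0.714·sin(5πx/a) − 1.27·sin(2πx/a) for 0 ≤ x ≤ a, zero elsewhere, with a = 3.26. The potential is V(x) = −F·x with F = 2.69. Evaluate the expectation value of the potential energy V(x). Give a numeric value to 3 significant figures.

⟨V⟩ = ∫ V(x)·|Ψ|² dx / ∫|Ψ|² dx.
On 0 ≤ x ≤ a (j ≠ l): ∫sin²(jπx/a) dx = a/2, ∫sin(jπx/a)·sin(lπx/a) dx = 0; diagonal moments ∫x·sin²(jπx/a) dx = a²/4, ∫x²·sin²(jπx/a) dx = a³·(1/6 − 1/(4j²π²)); cross terms ∫x·sin(jπx/a)·sin(lπx/a) dx = 0 for j + l even and −4jla²/(π²(j² − l²)²) for j + l odd, ∫x²·sin(jπx/a)·sin(lπx/a) dx = (−1)^(j+l)·4jla³/(π²(j² − l²)²); higher powers the same way via product-to-sum and parts.
State is unnormalized: ∫|Ψ|² dx = 3.4600, and ∫Ψ*·V(x)·Ψ dx = -15.648, so ⟨V⟩ = -15.648 / 3.4600.
⟨V⟩ = -4.5224.

-4.52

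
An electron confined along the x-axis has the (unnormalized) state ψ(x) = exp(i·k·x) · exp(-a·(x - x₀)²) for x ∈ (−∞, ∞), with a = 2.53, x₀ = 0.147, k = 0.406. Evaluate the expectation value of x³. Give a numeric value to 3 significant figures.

⟨x³⟩ = ∫ x³·|ψ|² dx / ∫|ψ|² dx (integrals over the domain).
Gaussian moments (u = x − x₀): ∫u^(2j)·e^(−2au²) du = (2j−1)!!/(4a)^j · √(π/(2a)), odd powers integrate to 0; here √(π/(2a)) = 0.78795.
State is unnormalized: ∫|ψ|² dx = 0.78795, and ∫ψ*·x³·ψ dx = 0.036840, so ⟨x³⟩ = 0.036840 / 0.78795.
⟨x³⟩ = 0.046754.

0.0468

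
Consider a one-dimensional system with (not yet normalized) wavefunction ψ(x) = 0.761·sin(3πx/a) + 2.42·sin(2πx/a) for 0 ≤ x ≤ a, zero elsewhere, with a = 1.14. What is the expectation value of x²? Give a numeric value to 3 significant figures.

0.273

⟨x²⟩ = ∫ x²·|ψ|² dx / ∫|ψ|² dx (integrals over the domain).
On 0 ≤ x ≤ a (j ≠ l): ∫sin²(jπx/a) dx = a/2, ∫sin(jπx/a)·sin(lπx/a) dx = 0; diagonal moments ∫x·sin²(jπx/a) dx = a²/4, ∫x²·sin²(jπx/a) dx = a³·(1/6 − 1/(4j²π²)); cross terms ∫x·sin(jπx/a)·sin(lπx/a) dx = 0 for j + l even and −4jla²/(π²(j² − l²)²) for j + l odd, ∫x²·sin(jπx/a)·sin(lπx/a) dx = (−1)^(j+l)·4jla³/(π²(j² − l²)²); higher powers the same way via product-to-sum and parts.
State is unnormalized: ∫|ψ|² dx = 3.6682, and ∫ψ*·x²·ψ dx = 1.0009, so ⟨x²⟩ = 1.0009 / 3.6682.
⟨x²⟩ = 0.27287.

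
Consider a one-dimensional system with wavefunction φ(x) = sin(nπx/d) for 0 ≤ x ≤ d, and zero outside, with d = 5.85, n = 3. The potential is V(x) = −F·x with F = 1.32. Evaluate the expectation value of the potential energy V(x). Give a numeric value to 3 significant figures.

⟨V⟩ = ∫ V(x)·|φ|² dx / ∫|φ|² dx.
With sin²θ = (1 − cos2θ)/2 on 0 ≤ x ≤ d: ∫sin²(nπx/d) dx = d/2, ∫x·sin²(nπx/d) dx = d²/4, ∫x²·sin²(nπx/d) dx = d³·(1/6 − 1/(4n²π²)); higher powers xᵏ the same way, integrating xᵏ·cos(2nπx/d) by parts.
State is unnormalized: ∫|φ|² dx = 2.9250, and ∫φ*·V(x)·φ dx = -11.293, so ⟨V⟩ = -11.293 / 2.9250.
⟨V⟩ = -3.8610.

-3.86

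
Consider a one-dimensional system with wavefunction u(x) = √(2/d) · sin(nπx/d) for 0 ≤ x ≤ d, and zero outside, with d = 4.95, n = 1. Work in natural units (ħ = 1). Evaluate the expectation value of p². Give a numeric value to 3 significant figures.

0.403

p² u = −ħ² d²u/dx²; ⟨p²⟩ = −ħ² ∫ u*·u'' dx.
d/dx sin(nπx/d) = (nπ/d)·cos(nπx/d) and d²/dx² sin(nπx/d) = −(nπ/d)²·sin(nπx/d); on 0 ≤ x ≤ d, ∫sin²(nπx/d) dx = d/2 and ∫sin(nπx/d)·cos(nπx/d) dx = 0.
⟨p²⟩ = 0.40280.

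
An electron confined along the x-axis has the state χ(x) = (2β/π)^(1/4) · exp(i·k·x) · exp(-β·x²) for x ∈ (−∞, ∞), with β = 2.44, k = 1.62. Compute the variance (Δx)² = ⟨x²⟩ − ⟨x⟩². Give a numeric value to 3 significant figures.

Compute ⟨x⟩ and ⟨x²⟩ separately, then (Δx)² = ⟨x²⟩ − ⟨x⟩².
Gaussian moments: ∫x^(2j)·e^(−2βx²) dx = (2j−1)!!/(4β)^j · √(π/(2β)), odd powers integrate to 0; here √(π/(2β)) = 0.80235.
⟨x⟩ = 0.0000 and ⟨x²⟩ = 0.10246.
(Δx)² = 0.10246 − (0.0000)² = 0.10246.

0.102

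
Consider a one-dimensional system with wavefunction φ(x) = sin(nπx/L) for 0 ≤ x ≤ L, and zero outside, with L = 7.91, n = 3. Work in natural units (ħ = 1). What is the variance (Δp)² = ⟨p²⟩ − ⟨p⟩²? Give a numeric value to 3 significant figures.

1.42

Compute ⟨p⟩ and ⟨p²⟩ separately; (Δp)² = ⟨p²⟩ − ⟨p⟩².
d/dx sin(nπx/L) = (nπ/L)·cos(nπx/L) and d²/dx² sin(nπx/L) = −(nπ/L)²·sin(nπx/L); on 0 ≤ x ≤ L, ∫sin²(nπx/L) dx = L/2 and ∫sin(nπx/L)·cos(nπx/L) dx = 0.
Normalization: ∫|φ|² dx = 3.9550.
⟨p⟩ = 0.0000 and ⟨p²⟩ = 1.4197.
(Δp)² = 1.4197 − (0.0000)² = 1.4197.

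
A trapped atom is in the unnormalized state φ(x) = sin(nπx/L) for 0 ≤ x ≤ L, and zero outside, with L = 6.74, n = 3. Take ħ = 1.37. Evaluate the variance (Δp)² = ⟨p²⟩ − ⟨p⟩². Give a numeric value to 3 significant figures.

3.67

Compute ⟨p⟩ and ⟨p²⟩ separately; (Δp)² = ⟨p²⟩ − ⟨p⟩².
d/dx sin(nπx/L) = (nπ/L)·cos(nπx/L) and d²/dx² sin(nπx/L) = −(nπ/L)²·sin(nπx/L); on 0 ≤ x ≤ L, ∫sin²(nπx/L) dx = L/2 and ∫sin(nπx/L)·cos(nπx/L) dx = 0.
Normalization: ∫|φ|² dx = 3.3700.
⟨p⟩ = 0.0000 and ⟨p²⟩ = 3.6700.
(Δp)² = 3.6700 − (0.0000)² = 3.6700.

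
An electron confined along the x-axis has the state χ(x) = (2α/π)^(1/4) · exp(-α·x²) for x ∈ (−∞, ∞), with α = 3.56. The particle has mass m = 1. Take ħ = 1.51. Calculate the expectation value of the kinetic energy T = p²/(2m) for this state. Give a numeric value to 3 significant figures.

4.06

T = −(ħ²/2m) d²/dx², so ⟨T⟩ = −(ħ²/2m) ∫ χ*·χ'' dx; with m = 1.
Gaussian moments: ∫x^(2j)·e^(−2αx²) dx = (2j−1)!!/(4α)^j · √(π/(2α)), odd powers integrate to 0; here √(π/(2α)) = 0.66426. Derivatives: d/dx e^(−αx²) = −2αx·e^(−αx²), d²/dx² e^(−αx²) = (4α²x² − 2α)·e^(−αx²).
⟨T⟩ = 4.0586.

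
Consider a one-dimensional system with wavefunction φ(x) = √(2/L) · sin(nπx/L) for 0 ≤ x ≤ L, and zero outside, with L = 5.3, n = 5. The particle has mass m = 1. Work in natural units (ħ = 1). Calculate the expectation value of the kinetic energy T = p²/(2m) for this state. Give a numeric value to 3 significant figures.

T = −(ħ²/2m) d²/dx², so ⟨T⟩ = −(ħ²/2m) ∫ φ*·φ'' dx; with m = 1.
d/dx sin(nπx/L) = (nπ/L)·cos(nπx/L) and d²/dx² sin(nπx/L) = −(nπ/L)²·sin(nπx/L); on 0 ≤ x ≤ L, ∫sin²(nπx/L) dx = L/2 and ∫sin(nπx/L)·cos(nπx/L) dx = 0.
⟨T⟩ = 4.3920.

4.39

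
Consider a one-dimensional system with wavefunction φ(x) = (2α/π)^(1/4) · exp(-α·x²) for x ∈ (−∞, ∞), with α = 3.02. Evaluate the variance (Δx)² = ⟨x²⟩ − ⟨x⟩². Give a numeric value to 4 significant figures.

0.08278

Compute ⟨x⟩ and ⟨x²⟩ separately, then (Δx)² = ⟨x²⟩ − ⟨x⟩².
Gaussian moments: ∫x^(2j)·e^(−2αx²) dx = (2j−1)!!/(4α)^j · √(π/(2α)), odd powers integrate to 0; here √(π/(2α)) = 0.72120.
⟨x⟩ = 0.0000 and ⟨x²⟩ = 0.082781.
(Δx)² = 0.082781 − (0.0000)² = 0.082781.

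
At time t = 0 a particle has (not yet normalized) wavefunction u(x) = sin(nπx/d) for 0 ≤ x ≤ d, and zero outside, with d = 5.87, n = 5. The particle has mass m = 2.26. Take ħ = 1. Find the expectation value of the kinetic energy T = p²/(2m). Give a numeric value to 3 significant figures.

T = −(ħ²/2m) d²/dx², so ⟨T⟩ = −(ħ²/2m) ∫ u*·u'' dx / ∫|u|² dx; with m = 2.26.
d/dx sin(nπx/d) = (nπ/d)·cos(nπx/d) and d²/dx² sin(nπx/d) = −(nπ/d)²·sin(nπx/d); on 0 ≤ x ≤ d, ∫sin²(nπx/d) dx = d/2 and ∫sin(nπx/d)·cos(nπx/d) dx = 0.
State is unnormalized: ∫|u|² dx = 2.9350, and ∫u*·(−ħ²/2m · u'') dx = 4.6498, so ⟨T⟩ = 4.6498 / 2.9350.
⟨T⟩ = 1.5843.

1.58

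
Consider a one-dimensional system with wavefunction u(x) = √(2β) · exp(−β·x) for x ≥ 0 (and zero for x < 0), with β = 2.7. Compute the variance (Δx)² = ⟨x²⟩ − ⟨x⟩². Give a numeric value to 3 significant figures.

Compute ⟨x⟩ and ⟨x²⟩ separately, then (Δx)² = ⟨x²⟩ − ⟨x⟩².
Every integrand reduces to terms xʲ·e^(−2βx) on [0, ∞); use ∫₀^∞ xʲ·e^(−2βx) dx = j!/(2β)^(j+1).
⟨x⟩ = 0.18519 and ⟨x²⟩ = 0.068587.
(Δx)² = 0.068587 − (0.18519)² = 0.034294.

0.0343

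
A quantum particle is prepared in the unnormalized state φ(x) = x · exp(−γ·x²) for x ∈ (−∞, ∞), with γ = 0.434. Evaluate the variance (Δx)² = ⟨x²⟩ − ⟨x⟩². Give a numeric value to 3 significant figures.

Compute ⟨x⟩ and ⟨x²⟩ separately, then (Δx)² = ⟨x²⟩ − ⟨x⟩².
Expand each integrand as polynomial × e^(−2γx²) and use ∫x^(2j)·e^(−2γx²) dx = (2j−1)!!/(4γ)^j · √(π/(2γ)), odd powers → 0; here √(π/(2γ)) = 1.9025.
Normalization: ∫|φ|² dx = 1.0959.
⟨x⟩ = 0.0000 and ⟨x²⟩ = 1.7281.
(Δx)² = 1.7281 − (0.0000)² = 1.7281.

1.73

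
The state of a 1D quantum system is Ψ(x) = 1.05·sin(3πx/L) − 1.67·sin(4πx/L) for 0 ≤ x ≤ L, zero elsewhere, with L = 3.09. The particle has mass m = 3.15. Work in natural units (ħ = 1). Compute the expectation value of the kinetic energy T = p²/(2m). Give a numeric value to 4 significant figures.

2.300

T = −(ħ²/2m) d²/dx², so ⟨T⟩ = −(ħ²/2m) ∫ Ψ*·Ψ'' dx / ∫|Ψ|² dx; with m = 3.15.
d²/dx² sin(jπx/L) = −(jπ/L)²·sin(jπx/L); on 0 ≤ x ≤ L, ∫sin²(jπx/L) dx = L/2 and ∫sin(jπx/L)·sin(lπx/L) dx = 0 for j ≠ l, so only diagonal terms survive in ∫|Ψ|² and ∫Ψ·Ψ″; ∫Ψ·Ψ′ dx = [Ψ²/2] between the walls = 0.
State is unnormalized: ∫|Ψ|² dx = 6.0122, and ∫Ψ*·(−ħ²/2m · Ψ'') dx = 13.827, so ⟨T⟩ = 13.827 / 6.0122.
⟨T⟩ = 2.2998.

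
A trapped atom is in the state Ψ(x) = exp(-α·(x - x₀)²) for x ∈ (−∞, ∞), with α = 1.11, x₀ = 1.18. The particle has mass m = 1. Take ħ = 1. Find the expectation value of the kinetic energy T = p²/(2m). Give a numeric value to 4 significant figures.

T = −(ħ²/2m) d²/dx², so ⟨T⟩ = −(ħ²/2m) ∫ Ψ*·Ψ'' dx / ∫|Ψ|² dx; with m = 1.
Gaussian moments (u = x − x₀): ∫u^(2j)·e^(−2αu²) du = (2j−1)!!/(4α)^j · √(π/(2α)), odd powers integrate to 0; here √(π/(2α)) = 1.1896. Derivatives: d/dx e^(−αu²) = −2αu·e^(−αu²), d²/dx² e^(−αu²) = (4α²u² − 2α)·e^(−αu²).
State is unnormalized: ∫|Ψ|² dx = 1.1896, and ∫Ψ*·(−ħ²/2m · Ψ'') dx = 0.66022, so ⟨T⟩ = 0.66022 / 1.1896.
⟨T⟩ = 0.55500.

0.5550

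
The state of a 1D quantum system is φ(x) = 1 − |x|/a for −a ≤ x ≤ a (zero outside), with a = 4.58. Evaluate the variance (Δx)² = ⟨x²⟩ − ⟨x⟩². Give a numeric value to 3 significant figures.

Compute ⟨x⟩ and ⟨x²⟩ separately, then (Δx)² = ⟨x²⟩ − ⟨x⟩².
φ is even, so ∫ over [−a, a] = 2∫₀ᵃ with φ = 1 − x/a there: ∫₀ᵃ (1 − x/a)² dx = a/3, ∫₀ᵃ x²(1 − x/a)² dx = a³/30, ∫₀ᵃ x⁴(1 − x/a)² dx = a⁵/105.
Normalization: ∫|φ|² dx = 3.0533.
⟨x⟩ = 0.0000 and ⟨x²⟩ = 2.0976.
(Δx)² = 2.0976 − (0.0000)² = 2.0976.

2.10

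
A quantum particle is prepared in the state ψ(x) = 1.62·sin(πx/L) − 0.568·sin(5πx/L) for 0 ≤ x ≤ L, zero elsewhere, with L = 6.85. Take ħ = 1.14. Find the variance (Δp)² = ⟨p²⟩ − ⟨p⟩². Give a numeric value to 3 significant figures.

Compute ⟨p⟩ and ⟨p²⟩ separately; (Δp)² = ⟨p²⟩ − ⟨p⟩².
d²/dx² sin(jπx/L) = −(jπ/L)²·sin(jπx/L); on 0 ≤ x ≤ L, ∫sin²(jπx/L) dx = L/2 and ∫sin(jπx/L)·sin(lπx/L) dx = 0 for j ≠ l, so only diagonal terms survive in ∫|ψ|² and ∫ψ·ψ″; ∫ψ·ψ′ dx = [ψ²/2] between the walls = 0.
Normalization: ∫|ψ|² dx = 10.094.
⟨p⟩ = 0.0000 and ⟨p²⟩ = 0.99157.
(Δp)² = 0.99157 − (0.0000)² = 0.99157.

0.992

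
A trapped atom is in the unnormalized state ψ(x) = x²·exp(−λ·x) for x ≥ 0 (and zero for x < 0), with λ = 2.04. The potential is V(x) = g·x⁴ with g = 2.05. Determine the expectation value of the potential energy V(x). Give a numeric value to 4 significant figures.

12.43

⟨V⟩ = ∫ V(x)·|ψ|² dx / ∫|ψ|² dx.
Every integrand reduces to terms xʲ·e^(−2λx) on [0, ∞); use ∫₀^∞ xʲ·e^(−2λx) dx = j!/(2λ)^(j+1).
State is unnormalized: ∫|ψ|² dx = 0.021228, and ∫ψ*·V(x)·ψ dx = 0.26384, so ⟨V⟩ = 0.26384 / 0.021228.
⟨V⟩ = 12.429.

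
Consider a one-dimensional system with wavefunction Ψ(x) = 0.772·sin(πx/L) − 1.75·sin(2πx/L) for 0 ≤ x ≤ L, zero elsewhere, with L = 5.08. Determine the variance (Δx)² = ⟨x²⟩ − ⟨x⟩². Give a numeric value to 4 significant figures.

Compute ⟨x⟩ and ⟨x²⟩ separately, then (Δx)² = ⟨x²⟩ − ⟨x⟩².
On 0 ≤ x ≤ L (j ≠ l): ∫sin²(jπx/L) dx = L/2, ∫sin(jπx/L)·sin(lπx/L) dx = 0; diagonal moments ∫x·sin²(jπx/L) dx = L²/4, ∫x²·sin²(jπx/L) dx = L³·(1/6 − 1/(4j²π²)); cross terms ∫x·sin(jπx/L)·sin(lπx/L) dx = 0 for j + l even and −4jlL²/(π²(j² − l²)²) for j + l odd, ∫x²·sin(jπx/L)·sin(lπx/L) dx = (−1)^(j+l)·4jlL³/(π²(j² − l²)²); higher powers the same way via product-to-sum and parts.
Normalization: ∫|Ψ|² dx = 9.2925.
⟨x⟩ = 3.2158 and ⟨x²⟩ = 11.549.
(Δx)² = 11.549 − (3.2158)² = 1.2072.

1.207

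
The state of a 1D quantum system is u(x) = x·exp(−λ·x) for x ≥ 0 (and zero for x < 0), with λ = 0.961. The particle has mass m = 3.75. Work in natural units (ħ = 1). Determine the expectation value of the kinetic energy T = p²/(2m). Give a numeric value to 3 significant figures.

T = −(ħ²/2m) d²/dx², so ⟨T⟩ = −(ħ²/2m) ∫ u*·u'' dx / ∫|u|² dx; with m = 3.75.
Differentiate x·exp(−λ·x) with the product rule; every integrand then reduces to terms xʲ·e^(−2λx) on [0, ∞), with ∫₀^∞ xʲ·e^(−2λx) dx = j!/(2λ)^(j+1).
State is unnormalized: ∫|u|² dx = 0.28169, and ∫u*·(−ħ²/2m · u'') dx = 0.034686, so ⟨T⟩ = 0.034686 / 0.28169.
⟨T⟩ = 0.12314.

0.123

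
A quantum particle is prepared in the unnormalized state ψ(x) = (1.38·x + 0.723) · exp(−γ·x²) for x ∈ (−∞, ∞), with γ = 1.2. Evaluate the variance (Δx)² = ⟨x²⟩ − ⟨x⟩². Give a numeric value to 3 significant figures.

Compute ⟨x⟩ and ⟨x²⟩ separately, then (Δx)² = ⟨x²⟩ − ⟨x⟩².
Expand each integrand as polynomial × e^(−2γx²) and use ∫x^(2j)·e^(−2γx²) dx = (2j−1)!!/(4γ)^j · √(π/(2γ)), odd powers → 0; here √(π/(2γ)) = 1.1441.
Normalization: ∫|ψ|² dx = 1.0520.
⟨x⟩ = 0.45213 and ⟨x²⟩ = 0.38812.
(Δx)² = 0.38812 − (0.45213)² = 0.18370.

0.184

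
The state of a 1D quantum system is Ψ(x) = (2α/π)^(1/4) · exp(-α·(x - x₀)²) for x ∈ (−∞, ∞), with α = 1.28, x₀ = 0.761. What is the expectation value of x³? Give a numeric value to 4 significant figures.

0.8866

⟨x³⟩ = ∫ x³·|Ψ|² dx (integrals over the domain).
Gaussian moments (u = x − x₀): ∫u^(2j)·e^(−2αu²) du = (2j−1)!!/(4α)^j · √(π/(2α)), odd powers integrate to 0; here √(π/(2α)) = 1.1078.
⟨x³⟩ = 0.88661.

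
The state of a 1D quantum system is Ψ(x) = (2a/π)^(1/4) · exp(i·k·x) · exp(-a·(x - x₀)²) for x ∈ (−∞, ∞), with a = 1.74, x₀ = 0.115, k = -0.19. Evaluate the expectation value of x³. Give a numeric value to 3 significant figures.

0.0511

⟨x³⟩ = ∫ x³·|Ψ|² dx (integrals over the domain).
Gaussian moments (u = x − x₀): ∫u^(2j)·e^(−2au²) du = (2j−1)!!/(4a)^j · √(π/(2a)), odd powers integrate to 0; here √(π/(2a)) = 0.95013.
⟨x³⟩ = 0.051090.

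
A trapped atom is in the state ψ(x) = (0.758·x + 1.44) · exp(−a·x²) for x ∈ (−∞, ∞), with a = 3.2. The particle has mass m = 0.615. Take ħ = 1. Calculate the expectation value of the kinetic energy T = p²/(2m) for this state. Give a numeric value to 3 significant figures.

T = −(ħ²/2m) d²/dx², so ⟨T⟩ = −(ħ²/2m) ∫ ψ*·ψ'' dx / ∫|ψ|² dx; with m = 0.615.
Expand each integrand as polynomial × e^(−2ax²) and use ∫x^(2j)·e^(−2ax²) dx = (2j−1)!!/(4a)^j · √(π/(2a)), odd powers → 0; here √(π/(2a)) = 0.70062. Differentiate with the product rule, d/dx e^(−ax²) = −2ax·e^(−ax²).
State is unnormalized: ∫|ψ|² dx = 1.4843, and ∫ψ*·(−ħ²/2m · ψ'') dx = 4.0251, so ⟨T⟩ = 4.0251 / 1.4843.
⟨T⟩ = 2.7119.

2.71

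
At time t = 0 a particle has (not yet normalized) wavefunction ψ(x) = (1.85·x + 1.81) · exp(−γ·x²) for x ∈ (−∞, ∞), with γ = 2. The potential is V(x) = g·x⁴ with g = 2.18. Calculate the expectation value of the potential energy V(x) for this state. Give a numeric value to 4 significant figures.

⟨V⟩ = ∫ V(x)·|ψ|² dx / ∫|ψ|² dx.
Expand each integrand as polynomial × e^(−2γx²) and use ∫x^(2j)·e^(−2γx²) dx = (2j−1)!!/(4γ)^j · √(π/(2γ)), odd powers → 0; here √(π/(2γ)) = 0.88623.
State is unnormalized: ∫|ψ|² dx = 3.2825, and ∫ψ*·V(x)·ψ dx = 0.49040, so ⟨V⟩ = 0.49040 / 3.2825.
⟨V⟩ = 0.14940.

0.1494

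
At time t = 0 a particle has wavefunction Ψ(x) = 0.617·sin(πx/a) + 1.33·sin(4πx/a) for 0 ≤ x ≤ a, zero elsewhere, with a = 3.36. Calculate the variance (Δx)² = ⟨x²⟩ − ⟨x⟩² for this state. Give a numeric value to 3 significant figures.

Compute ⟨x⟩ and ⟨x²⟩ separately, then (Δx)² = ⟨x²⟩ − ⟨x⟩².
On 0 ≤ x ≤ a (j ≠ l): ∫sin²(jπx/a) dx = a/2, ∫sin(jπx/a)·sin(lπx/a) dx = 0; diagonal moments ∫x·sin²(jπx/a) dx = a²/4, ∫x²·sin²(jπx/a) dx = a³·(1/6 − 1/(4j²π²)); cross terms ∫x·sin(jπx/a)·sin(lπx/a) dx = 0 for j + l even and −4jla²/(π²(j² − l²)²) for j + l odd, ∫x²·sin(jπx/a)·sin(lπx/a) dx = (−1)^(j+l)·4jla³/(π²(j² − l²)²); higher powers the same way via product-to-sum and parts.
Normalization: ∫|Ψ|² dx = 3.6113.
⟨x⟩ = 1.6430 and ⟨x²⟩ = 3.5083.
(Δx)² = 3.5083 − (1.6430)² = 0.80873.

0.809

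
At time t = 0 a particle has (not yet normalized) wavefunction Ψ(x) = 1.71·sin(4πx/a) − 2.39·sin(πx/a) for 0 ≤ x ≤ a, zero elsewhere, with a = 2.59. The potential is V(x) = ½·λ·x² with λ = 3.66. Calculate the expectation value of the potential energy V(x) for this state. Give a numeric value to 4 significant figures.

3.835

⟨V⟩ = ∫ V(x)·|Ψ|² dx / ∫|Ψ|² dx.
On 0 ≤ x ≤ a (j ≠ l): ∫sin²(jπx/a) dx = a/2, ∫sin(jπx/a)·sin(lπx/a) dx = 0; diagonal moments ∫x·sin²(jπx/a) dx = a²/4, ∫x²·sin²(jπx/a) dx = a³·(1/6 − 1/(4j²π²)); cross terms ∫x·sin(jπx/a)·sin(lπx/a) dx = 0 for j + l even and −4jla²/(π²(j² − l²)²) for j + l odd, ∫x²·sin(jπx/a)·sin(lπx/a) dx = (−1)^(j+l)·4jla³/(π²(j² − l²)²); higher powers the same way via product-to-sum and parts.
State is unnormalized: ∫|Ψ|² dx = 11.184, and ∫Ψ*·V(x)·Ψ dx = 42.889, so ⟨V⟩ = 42.889 / 11.184.
⟨V⟩ = 3.8349.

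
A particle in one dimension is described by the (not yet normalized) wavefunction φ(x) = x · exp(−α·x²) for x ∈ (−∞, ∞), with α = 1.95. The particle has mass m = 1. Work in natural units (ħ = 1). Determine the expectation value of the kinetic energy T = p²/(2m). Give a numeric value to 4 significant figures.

2.925

T = −(ħ²/2m) d²/dx², so ⟨T⟩ = −(ħ²/2m) ∫ φ*·φ'' dx / ∫|φ|² dx; with m = 1.
Expand each integrand as polynomial × e^(−2αx²) and use ∫x^(2j)·e^(−2αx²) dx = (2j−1)!!/(4α)^j · √(π/(2α)), odd powers → 0; here √(π/(2α)) = 0.89752. Differentiate with the product rule, d/dx e^(−αx²) = −2αx·e^(−αx²).
State is unnormalized: ∫|φ|² dx = 0.11507, and ∫φ*·(−ħ²/2m · φ'') dx = 0.33657, so ⟨T⟩ = 0.33657 / 0.11507.
⟨T⟩ = 2.9250.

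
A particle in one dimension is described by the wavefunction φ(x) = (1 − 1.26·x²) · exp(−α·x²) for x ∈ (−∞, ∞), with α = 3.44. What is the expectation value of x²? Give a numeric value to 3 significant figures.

⟨x²⟩ = ∫ x²·|φ|² dx / ∫|φ|² dx (integrals over the domain).
Expand each integrand as polynomial × e^(−2αx²) and use ∫x^(2j)·e^(−2αx²) dx = (2j−1)!!/(4α)^j · √(π/(2α)), odd powers → 0; here √(π/(2α)) = 0.67574.
State is unnormalized: ∫|φ|² dx = 0.56899, and ∫φ*·x²·φ dx = 0.028304, so ⟨x²⟩ = 0.028304 / 0.56899.
⟨x²⟩ = 0.049745.

0.0497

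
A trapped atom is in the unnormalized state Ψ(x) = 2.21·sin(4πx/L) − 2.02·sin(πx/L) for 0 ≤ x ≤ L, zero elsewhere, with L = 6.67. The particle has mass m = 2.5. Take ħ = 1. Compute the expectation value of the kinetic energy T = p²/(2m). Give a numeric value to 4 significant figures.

T = −(ħ²/2m) d²/dx², so ⟨T⟩ = −(ħ²/2m) ∫ Ψ*·Ψ'' dx / ∫|Ψ|² dx; with m = 2.5.
d²/dx² sin(jπx/L) = −(jπ/L)²·sin(jπx/L); on 0 ≤ x ≤ L, ∫sin²(jπx/L) dx = L/2 and ∫sin(jπx/L)·sin(lπx/L) dx = 0 for j ≠ l, so only diagonal terms survive in ∫|Ψ|² and ∫Ψ·Ψ″; ∫Ψ·Ψ′ dx = [Ψ²/2] between the walls = 0.
State is unnormalized: ∫|Ψ|² dx = 29.897, and ∫Ψ*·(−ħ²/2m · Ψ'') dx = 12.167, so ⟨T⟩ = 12.167 / 29.897.
⟨T⟩ = 0.40697.

0.4070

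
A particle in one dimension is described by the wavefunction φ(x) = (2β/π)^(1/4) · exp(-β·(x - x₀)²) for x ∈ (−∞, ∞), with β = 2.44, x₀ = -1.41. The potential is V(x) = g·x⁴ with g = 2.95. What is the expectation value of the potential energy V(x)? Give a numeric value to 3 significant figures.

⟨V⟩ = ∫ V(x)·|φ|² dx.
Gaussian moments (u = x − x₀): ∫u^(2j)·e^(−2βu²) du = (2j−1)!!/(4β)^j · √(π/(2β)), odd powers integrate to 0; here √(π/(2β)) = 0.80235.
⟨V⟩ = 15.358.

15.4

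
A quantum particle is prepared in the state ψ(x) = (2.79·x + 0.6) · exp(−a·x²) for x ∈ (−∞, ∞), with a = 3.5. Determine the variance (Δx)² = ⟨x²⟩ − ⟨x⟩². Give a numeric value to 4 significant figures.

0.08998

Compute ⟨x⟩ and ⟨x²⟩ separately, then (Δx)² = ⟨x²⟩ − ⟨x⟩².
Expand each integrand as polynomial × e^(−2ax²) and use ∫x^(2j)·e^(−2ax²) dx = (2j−1)!!/(4a)^j · √(π/(2a)), odd powers → 0; here √(π/(2a)) = 0.66992.
Normalization: ∫|ψ|² dx = 0.61366.
⟨x⟩ = 0.26107 and ⟨x²⟩ = 0.15814.
(Δx)² = 0.15814 − (0.26107)² = 0.089983.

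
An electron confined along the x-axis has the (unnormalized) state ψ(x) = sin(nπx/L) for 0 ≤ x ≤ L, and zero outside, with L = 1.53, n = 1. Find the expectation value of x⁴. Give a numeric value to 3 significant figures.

⟨x⁴⟩ = ∫ x⁴·|ψ|² dx / ∫|ψ|² dx (integrals over the domain).
With sin²θ = (1 − cos2θ)/2 on 0 ≤ x ≤ L: ∫sin²(nπx/L) dx = L/2, ∫x·sin²(nπx/L) dx = L²/4, ∫x²·sin²(nπx/L) dx = L³·(1/6 − 1/(4n²π²)); higher powers xᵏ the same way, integrating xᵏ·cos(2nπx/L) by parts.
State is unnormalized: ∫|ψ|² dx = 0.76500, and ∫ψ*·x⁴·ψ dx = 0.47822, so ⟨x⁴⟩ = 0.47822 / 0.76500.
⟨x⁴⟩ = 0.62512.

0.625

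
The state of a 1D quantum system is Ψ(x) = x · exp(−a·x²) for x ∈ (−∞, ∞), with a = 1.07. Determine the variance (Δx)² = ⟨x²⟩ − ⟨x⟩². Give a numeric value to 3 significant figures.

Compute ⟨x⟩ and ⟨x²⟩ separately, then (Δx)² = ⟨x²⟩ − ⟨x⟩².
Expand each integrand as polynomial × e^(−2ax²) and use ∫x^(2j)·e^(−2ax²) dx = (2j−1)!!/(4a)^j · √(π/(2a)), odd powers → 0; here √(π/(2a)) = 1.2116.
Normalization: ∫|Ψ|² dx = 0.28309.
⟨x⟩ = 0.0000 and ⟨x²⟩ = 0.70093.
(Δx)² = 0.70093 − (0.0000)² = 0.70093.

0.701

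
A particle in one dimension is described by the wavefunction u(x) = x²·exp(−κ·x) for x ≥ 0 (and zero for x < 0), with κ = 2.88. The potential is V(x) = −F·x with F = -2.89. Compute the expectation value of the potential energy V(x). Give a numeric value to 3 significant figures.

⟨V⟩ = ∫ V(x)·|u|² dx / ∫|u|² dx.
Every integrand reduces to terms xʲ·e^(−2κx) on [0, ∞); use ∫₀^∞ xʲ·e^(−2κx) dx = j!/(2κ)^(j+1).
State is unnormalized: ∫|u|² dx = 0.0037853, and ∫u*·V(x)·u dx = 0.0094961, so ⟨V⟩ = 0.0094961 / 0.0037853.
⟨V⟩ = 2.5087.

2.51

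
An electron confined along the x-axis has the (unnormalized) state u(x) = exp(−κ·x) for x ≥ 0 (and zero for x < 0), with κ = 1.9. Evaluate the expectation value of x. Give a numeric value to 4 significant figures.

0.2632

⟨x⟩ = ∫ x·|u|² dx / ∫|u|² dx (integrals over the domain).
Every integrand reduces to terms xʲ·e^(−2κx) on [0, ∞); use ∫₀^∞ xʲ·e^(−2κx) dx = j!/(2κ)^(j+1).
State is unnormalized: ∫|u|² dx = 0.26316, and ∫u*·x·u dx = 0.069252, so ⟨x⟩ = 0.069252 / 0.26316.
⟨x⟩ = 0.26316.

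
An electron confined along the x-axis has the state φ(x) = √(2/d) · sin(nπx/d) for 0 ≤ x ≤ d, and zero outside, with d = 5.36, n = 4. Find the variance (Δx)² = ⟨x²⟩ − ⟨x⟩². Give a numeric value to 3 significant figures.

2.30

Compute ⟨x⟩ and ⟨x²⟩ separately, then (Δx)² = ⟨x²⟩ − ⟨x⟩².
With sin²θ = (1 − cos2θ)/2 on 0 ≤ x ≤ d: ∫sin²(nπx/d) dx = d/2, ∫x·sin²(nπx/d) dx = d²/4, ∫x²·sin²(nπx/d) dx = d³·(1/6 − 1/(4n²π²)); higher powers xᵏ the same way, integrating xᵏ·cos(2nπx/d) by parts.
⟨x⟩ = 2.6800 and ⟨x²⟩ = 9.4856.
(Δx)² = 9.4856 − (2.6800)² = 2.3032.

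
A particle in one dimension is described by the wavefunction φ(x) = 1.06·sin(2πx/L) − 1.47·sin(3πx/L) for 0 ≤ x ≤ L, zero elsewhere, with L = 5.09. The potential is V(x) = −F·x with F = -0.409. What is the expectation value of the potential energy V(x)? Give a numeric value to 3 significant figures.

⟨V⟩ = ∫ V(x)·|φ|² dx / ∫|φ|² dx.
On 0 ≤ x ≤ L (j ≠ l): ∫sin²(jπx/L) dx = L/2, ∫sin(jπx/L)·sin(lπx/L) dx = 0; diagonal moments ∫x·sin²(jπx/L) dx = L²/4, ∫x²·sin²(jπx/L) dx = L³·(1/6 − 1/(4j²π²)); cross terms ∫x·sin(jπx/L)·sin(lπx/L) dx = 0 for j + l even and −4jlL²/(π²(j² − l²)²) for j + l odd, ∫x²·sin(jπx/L)·sin(lπx/L) dx = (−1)^(j+l)·4jlL³/(π²(j² − l²)²); higher powers the same way via product-to-sum and parts.
State is unnormalized: ∫|φ|² dx = 8.3591, and ∫φ*·V(x)·φ dx = 11.913, so ⟨V⟩ = 11.913 / 8.3591.
⟨V⟩ = 1.4252.

1.43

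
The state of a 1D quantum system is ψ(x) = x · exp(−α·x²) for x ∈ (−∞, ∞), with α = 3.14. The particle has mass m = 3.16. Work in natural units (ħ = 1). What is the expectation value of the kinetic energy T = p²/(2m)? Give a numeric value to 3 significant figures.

1.49

T = −(ħ²/2m) d²/dx², so ⟨T⟩ = −(ħ²/2m) ∫ ψ*·ψ'' dx / ∫|ψ|² dx; with m = 3.16.
Expand each integrand as polynomial × e^(−2αx²) and use ∫x^(2j)·e^(−2αx²) dx = (2j−1)!!/(4α)^j · √(π/(2α)), odd powers → 0; here √(π/(2α)) = 0.70729. Differentiate with the product rule, d/dx e^(−αx²) = −2αx·e^(−αx²).
State is unnormalized: ∫|ψ|² dx = 0.056313, and ∫ψ*·(−ħ²/2m · ψ'') dx = 0.083934, so ⟨T⟩ = 0.083934 / 0.056313.
⟨T⟩ = 1.4905.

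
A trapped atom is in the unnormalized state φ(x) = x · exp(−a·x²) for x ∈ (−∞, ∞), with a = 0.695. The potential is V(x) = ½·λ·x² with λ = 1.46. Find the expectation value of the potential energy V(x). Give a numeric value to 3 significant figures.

0.788

⟨V⟩ = ∫ V(x)·|φ|² dx / ∫|φ|² dx.
Expand each integrand as polynomial × e^(−2ax²) and use ∫x^(2j)·e^(−2ax²) dx = (2j−1)!!/(4a)^j · √(π/(2a)), odd powers → 0; here √(π/(2a)) = 1.5034.
State is unnormalized: ∫|φ|² dx = 0.54078, and ∫φ*·V(x)·φ dx = 0.42601, so ⟨V⟩ = 0.42601 / 0.54078.
⟨V⟩ = 0.78777.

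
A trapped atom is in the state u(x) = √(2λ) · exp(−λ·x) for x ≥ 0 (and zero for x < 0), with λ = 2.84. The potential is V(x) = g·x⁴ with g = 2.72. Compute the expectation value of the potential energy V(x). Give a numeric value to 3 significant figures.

0.0627

⟨V⟩ = ∫ V(x)·|u|² dx.
Every integrand reduces to terms xʲ·e^(−2λx) on [0, ∞); use ∫₀^∞ xʲ·e^(−2λx) dx = j!/(2λ)^(j+1).
⟨V⟩ = 0.062717.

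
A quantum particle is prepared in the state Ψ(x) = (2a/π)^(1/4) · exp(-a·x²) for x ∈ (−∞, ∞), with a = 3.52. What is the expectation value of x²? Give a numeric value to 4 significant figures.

⟨x²⟩ = ∫ x²·|Ψ|² dx (integrals over the domain).
Gaussian moments: ∫x^(2j)·e^(−2ax²) dx = (2j−1)!!/(4a)^j · √(π/(2a)), odd powers integrate to 0; here √(π/(2a)) = 0.66802.
⟨x²⟩ = 0.071023.

0.07102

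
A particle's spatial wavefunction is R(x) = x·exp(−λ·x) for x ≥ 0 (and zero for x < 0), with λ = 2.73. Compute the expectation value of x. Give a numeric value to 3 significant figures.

⟨x⟩ = ∫ x·|R|² dx / ∫|R|² dx (integrals over the domain).
Every integrand reduces to terms xʲ·e^(−2λx) on [0, ∞); use ∫₀^∞ xʲ·e^(−2λx) dx = j!/(2λ)^(j+1).
State is unnormalized: ∫|R|² dx = 0.012287, and ∫R*·x·R dx = 0.0067512, so ⟨x⟩ = 0.0067512 / 0.012287.
⟨x⟩ = 0.54945.

0.549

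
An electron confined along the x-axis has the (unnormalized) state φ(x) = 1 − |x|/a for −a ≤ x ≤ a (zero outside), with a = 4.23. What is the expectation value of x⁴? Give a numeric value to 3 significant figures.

9.15

⟨x⁴⟩ = ∫ x⁴·|φ|² dx / ∫|φ|² dx (integrals over the domain).
φ is even, so ∫ over [−a, a] = 2∫₀ᵃ with φ = 1 − x/a there: ∫₀ᵃ (1 − x/a)² dx = a/3, ∫₀ᵃ x²(1 − x/a)² dx = a³/30, ∫₀ᵃ x⁴(1 − x/a)² dx = a⁵/105.
State is unnormalized: ∫|φ|² dx = 2.8200, and ∫φ*·x⁴·φ dx = 25.795, so ⟨x⁴⟩ = 25.795 / 2.8200.
⟨x⁴⟩ = 9.1473.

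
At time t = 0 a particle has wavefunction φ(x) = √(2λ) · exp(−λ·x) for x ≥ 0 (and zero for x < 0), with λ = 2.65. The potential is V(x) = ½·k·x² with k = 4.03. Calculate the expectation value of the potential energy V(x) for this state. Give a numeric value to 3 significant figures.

⟨V⟩ = ∫ V(x)·|φ|² dx.
Every integrand reduces to terms xʲ·e^(−2λx) on [0, ∞); use ∫₀^∞ xʲ·e^(−2λx) dx = j!/(2λ)^(j+1).
⟨V⟩ = 0.14347.

0.143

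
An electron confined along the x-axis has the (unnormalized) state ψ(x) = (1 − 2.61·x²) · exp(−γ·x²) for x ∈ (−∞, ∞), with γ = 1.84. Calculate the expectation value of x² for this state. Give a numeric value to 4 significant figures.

⟨x²⟩ = ∫ x²·|ψ|² dx / ∫|ψ|² dx (integrals over the domain).
Expand each integrand as polynomial × e^(−2γx²) and use ∫x^(2j)·e^(−2γx²) dx = (2j−1)!!/(4γ)^j · √(π/(2γ)), odd powers → 0; here √(π/(2γ)) = 0.92396.
State is unnormalized: ∫|ψ|² dx = 0.61723, and ∫ψ*·x²·ψ dx = 0.095234, so ⟨x²⟩ = 0.095234 / 0.61723.
⟨x²⟩ = 0.15429.

0.1543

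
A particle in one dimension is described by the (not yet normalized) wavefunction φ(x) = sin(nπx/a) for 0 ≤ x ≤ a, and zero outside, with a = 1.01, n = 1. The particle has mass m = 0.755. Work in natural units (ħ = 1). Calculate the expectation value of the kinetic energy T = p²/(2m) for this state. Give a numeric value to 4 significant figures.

T = −(ħ²/2m) d²/dx², so ⟨T⟩ = −(ħ²/2m) ∫ φ*·φ'' dx / ∫|φ|² dx; with m = 0.755.
d/dx sin(nπx/a) = (nπ/a)·cos(nπx/a) and d²/dx² sin(nπx/a) = −(nπ/a)²·sin(nπx/a); on 0 ≤ x ≤ a, ∫sin²(nπx/a) dx = a/2 and ∫sin(nπx/a)·cos(nπx/a) dx = 0.
State is unnormalized: ∫|φ|² dx = 0.50500, and ∫φ*·(−ħ²/2m · φ'') dx = 3.2357, so ⟨T⟩ = 3.2357 / 0.50500.
⟨T⟩ = 6.4074.

6.407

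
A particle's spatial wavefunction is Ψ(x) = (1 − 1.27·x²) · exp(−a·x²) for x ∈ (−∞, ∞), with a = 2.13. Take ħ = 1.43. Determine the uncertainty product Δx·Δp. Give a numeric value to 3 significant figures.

0.743

Δx = √(⟨x²⟩−⟨x⟩²), Δp = √(⟨p²⟩−⟨p⟩²).
Expand each integrand as polynomial × e^(−2ax²) and use ∫x^(2j)·e^(−2ax²) dx = (2j−1)!!/(4a)^j · √(π/(2a)), odd powers → 0; here √(π/(2a)) = 0.85876. Differentiate with the product rule, d/dx e^(−ax²) = −2ax·e^(−ax²).
Normalization: ∫|Ψ|² dx = 0.65999.
⟨x⟩ = 0.0000, ⟨x²⟩ = 0.067032 ⇒ Δx = 0.25891.
⟨p⟩ = 0.0000, ⟨p²⟩ = 8.2385 ⇒ Δp = 2.8703.
Δx·Δp = 0.74313.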